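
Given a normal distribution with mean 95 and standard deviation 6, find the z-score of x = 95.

0

Step 1: Recall the z-score formula: z = (x - mu) / sigma
Step 2: Substitute values: z = (95 - 95) / 6
Step 3: z = 0 / 6 = 0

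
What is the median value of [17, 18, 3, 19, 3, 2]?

10

Step 1: Sort the data in ascending order: [2, 3, 3, 17, 18, 19]
Step 2: The number of values is n = 6.
Step 3: Since n is even, the median is the average of positions 3 and 4:
  Median = (3 + 17) / 2 = 10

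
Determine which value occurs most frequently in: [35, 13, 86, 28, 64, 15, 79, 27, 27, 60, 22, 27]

27

Step 1: Count the frequency of each value:
  13: appears 1 time(s)
  15: appears 1 time(s)
  22: appears 1 time(s)
  27: appears 3 time(s)
  28: appears 1 time(s)
  35: appears 1 time(s)
  60: appears 1 time(s)
  64: appears 1 time(s)
  79: appears 1 time(s)
  86: appears 1 time(s)
Step 2: The value 27 appears most frequently (3 times).
Step 3: Mode = 27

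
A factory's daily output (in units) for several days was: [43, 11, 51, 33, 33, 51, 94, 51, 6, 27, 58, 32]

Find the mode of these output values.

51

Step 1: Count the frequency of each value:
  6: appears 1 time(s)
  11: appears 1 time(s)
  27: appears 1 time(s)
  32: appears 1 time(s)
  33: appears 2 time(s)
  43: appears 1 time(s)
  51: appears 3 time(s)
  58: appears 1 time(s)
  94: appears 1 time(s)
Step 2: The value 51 appears most frequently (3 times).
Step 3: Mode = 51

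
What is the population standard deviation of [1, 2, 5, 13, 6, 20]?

6.6687

Step 1: Compute the mean: 7.8333
Step 2: Sum of squared deviations from the mean: 266.8333
Step 3: Population variance = 266.8333 / 6 = 44.4722
Step 4: Standard deviation = sqrt(44.4722) = 6.6687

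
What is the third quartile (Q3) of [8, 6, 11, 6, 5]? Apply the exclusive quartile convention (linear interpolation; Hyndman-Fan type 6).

9.5

Step 1: Sort the data: [5, 6, 6, 8, 11]
Step 2: n = 5
Step 3: Using the exclusive quartile method:
  Q1 = 5.5
  Q2 (median) = 6
  Q3 = 9.5
  IQR = Q3 - Q1 = 9.5 - 5.5 = 4
Step 4: Q3 = 9.5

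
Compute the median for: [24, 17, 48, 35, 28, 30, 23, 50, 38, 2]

29

Step 1: Sort the data in ascending order: [2, 17, 23, 24, 28, 30, 35, 38, 48, 50]
Step 2: The number of values is n = 10.
Step 3: Since n is even, the median is the average of positions 5 and 6:
  Median = (28 + 30) / 2 = 29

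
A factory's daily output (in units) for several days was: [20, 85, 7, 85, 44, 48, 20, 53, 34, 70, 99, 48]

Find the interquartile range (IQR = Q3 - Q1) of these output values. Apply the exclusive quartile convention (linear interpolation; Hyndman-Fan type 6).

57.75

Step 1: Sort the data: [7, 20, 20, 34, 44, 48, 48, 53, 70, 85, 85, 99]
Step 2: n = 12
Step 3: Using the exclusive quartile method:
  Q1 = 23.5
  Q2 (median) = 48
  Q3 = 81.25
  IQR = Q3 - Q1 = 81.25 - 23.5 = 57.75
Step 4: IQR = 57.75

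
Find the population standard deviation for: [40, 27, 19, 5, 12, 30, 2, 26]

12.2417

Step 1: Compute the mean: 20.125
Step 2: Sum of squared deviations from the mean: 1198.875
Step 3: Population variance = 1198.875 / 8 = 149.8594
Step 4: Standard deviation = sqrt(149.8594) = 12.2417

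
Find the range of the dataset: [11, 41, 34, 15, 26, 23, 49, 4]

45

Step 1: Identify the maximum value: max = 49
Step 2: Identify the minimum value: min = 4
Step 3: Range = max - min = 49 - 4 = 45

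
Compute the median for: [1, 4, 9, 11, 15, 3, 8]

8

Step 1: Sort the data in ascending order: [1, 3, 4, 8, 9, 11, 15]
Step 2: The number of values is n = 7.
Step 3: Since n is odd, the median is the middle value at position 4: 8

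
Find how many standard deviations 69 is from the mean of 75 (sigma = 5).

-1.2

Step 1: Recall the z-score formula: z = (x - mu) / sigma
Step 2: Substitute values: z = (69 - 75) / 5
Step 3: z = -6 / 5 = -1.2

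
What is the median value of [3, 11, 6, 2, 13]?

6

Step 1: Sort the data in ascending order: [2, 3, 6, 11, 13]
Step 2: The number of values is n = 5.
Step 3: Since n is odd, the median is the middle value at position 3: 6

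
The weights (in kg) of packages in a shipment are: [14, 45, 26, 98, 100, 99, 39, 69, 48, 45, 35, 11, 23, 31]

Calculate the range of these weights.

89

Step 1: Identify the maximum value: max = 100
Step 2: Identify the minimum value: min = 11
Step 3: Range = max - min = 100 - 11 = 89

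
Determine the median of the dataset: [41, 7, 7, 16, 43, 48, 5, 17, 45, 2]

16.5

Step 1: Sort the data in ascending order: [2, 5, 7, 7, 16, 17, 41, 43, 45, 48]
Step 2: The number of values is n = 10.
Step 3: Since n is even, the median is the average of positions 5 and 6:
  Median = (16 + 17) / 2 = 16.5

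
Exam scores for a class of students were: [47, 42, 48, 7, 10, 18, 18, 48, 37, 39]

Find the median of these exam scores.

38

Step 1: Sort the data in ascending order: [7, 10, 18, 18, 37, 39, 42, 47, 48, 48]
Step 2: The number of values is n = 10.
Step 3: Since n is even, the median is the average of positions 5 and 6:
  Median = (37 + 39) / 2 = 38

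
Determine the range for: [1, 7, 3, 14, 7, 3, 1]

13

Step 1: Identify the maximum value: max = 14
Step 2: Identify the minimum value: min = 1
Step 3: Range = max - min = 14 - 1 = 13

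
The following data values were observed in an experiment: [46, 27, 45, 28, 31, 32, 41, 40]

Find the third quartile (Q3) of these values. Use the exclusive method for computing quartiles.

44

Step 1: Sort the data: [27, 28, 31, 32, 40, 41, 45, 46]
Step 2: n = 8
Step 3: Using the exclusive quartile method:
  Q1 = 28.75
  Q2 (median) = 36
  Q3 = 44
  IQR = Q3 - Q1 = 44 - 28.75 = 15.25
Step 4: Q3 = 44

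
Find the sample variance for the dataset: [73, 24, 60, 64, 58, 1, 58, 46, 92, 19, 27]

722.8727

Step 1: Compute the mean: (73 + 24 + 60 + 64 + 58 + 1 + 58 + 46 + 92 + 19 + 27) / 11 = 47.4545
Step 2: Compute squared deviations from the mean:
  (73 - 47.4545)^2 = 652.5702
  (24 - 47.4545)^2 = 550.1157
  (60 - 47.4545)^2 = 157.3884
  (64 - 47.4545)^2 = 273.7521
  (58 - 47.4545)^2 = 111.2066
  (1 - 47.4545)^2 = 2158.0248
  (58 - 47.4545)^2 = 111.2066
  (46 - 47.4545)^2 = 2.1157
  (92 - 47.4545)^2 = 1984.2975
  (19 - 47.4545)^2 = 809.6612
  (27 - 47.4545)^2 = 418.3884
Step 3: Sum of squared deviations = 7228.7273
Step 4: Sample variance = 7228.7273 / 10 = 722.8727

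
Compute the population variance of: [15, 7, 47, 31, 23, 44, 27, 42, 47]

190.2469

Step 1: Compute the mean: (15 + 7 + 47 + 31 + 23 + 44 + 27 + 42 + 47) / 9 = 31.4444
Step 2: Compute squared deviations from the mean:
  (15 - 31.4444)^2 = 270.4198
  (7 - 31.4444)^2 = 597.5309
  (47 - 31.4444)^2 = 241.9753
  (31 - 31.4444)^2 = 0.1975
  (23 - 31.4444)^2 = 71.3086
  (44 - 31.4444)^2 = 157.642
  (27 - 31.4444)^2 = 19.7531
  (42 - 31.4444)^2 = 111.4198
  (47 - 31.4444)^2 = 241.9753
Step 3: Sum of squared deviations = 1712.2222
Step 4: Population variance = 1712.2222 / 9 = 190.2469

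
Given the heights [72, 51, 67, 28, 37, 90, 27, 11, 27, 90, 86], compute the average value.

53.2727

Step 1: Sum all values: 72 + 51 + 67 + 28 + 37 + 90 + 27 + 11 + 27 + 90 + 86 = 586
Step 2: Count the number of values: n = 11
Step 3: Mean = sum / n = 586 / 11 = 53.2727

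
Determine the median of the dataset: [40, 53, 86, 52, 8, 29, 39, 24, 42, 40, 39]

40

Step 1: Sort the data in ascending order: [8, 24, 29, 39, 39, 40, 40, 42, 52, 53, 86]
Step 2: The number of values is n = 11.
Step 3: Since n is odd, the median is the middle value at position 6: 40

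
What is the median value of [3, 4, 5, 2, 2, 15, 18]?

4

Step 1: Sort the data in ascending order: [2, 2, 3, 4, 5, 15, 18]
Step 2: The number of values is n = 7.
Step 3: Since n is odd, the median is the middle value at position 4: 4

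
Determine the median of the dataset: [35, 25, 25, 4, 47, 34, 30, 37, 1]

30

Step 1: Sort the data in ascending order: [1, 4, 25, 25, 30, 34, 35, 37, 47]
Step 2: The number of values is n = 9.
Step 3: Since n is odd, the median is the middle value at position 5: 30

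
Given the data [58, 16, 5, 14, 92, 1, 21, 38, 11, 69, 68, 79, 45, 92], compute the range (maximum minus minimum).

91

Step 1: Identify the maximum value: max = 92
Step 2: Identify the minimum value: min = 1
Step 3: Range = max - min = 92 - 1 = 91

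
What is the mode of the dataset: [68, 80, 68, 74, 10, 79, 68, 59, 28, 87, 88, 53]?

68

Step 1: Count the frequency of each value:
  10: appears 1 time(s)
  28: appears 1 time(s)
  53: appears 1 time(s)
  59: appears 1 time(s)
  68: appears 3 time(s)
  74: appears 1 time(s)
  79: appears 1 time(s)
  80: appears 1 time(s)
  87: appears 1 time(s)
  88: appears 1 time(s)
Step 2: The value 68 appears most frequently (3 times).
Step 3: Mode = 68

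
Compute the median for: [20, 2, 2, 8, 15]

8

Step 1: Sort the data in ascending order: [2, 2, 8, 15, 20]
Step 2: The number of values is n = 5.
Step 3: Since n is odd, the median is the middle value at position 3: 8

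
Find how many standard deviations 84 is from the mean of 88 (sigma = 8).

-0.5

Step 1: Recall the z-score formula: z = (x - mu) / sigma
Step 2: Substitute values: z = (84 - 88) / 8
Step 3: z = -4 / 8 = -0.5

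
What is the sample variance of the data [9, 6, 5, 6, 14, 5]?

12.3

Step 1: Compute the mean: (9 + 6 + 5 + 6 + 14 + 5) / 6 = 7.5
Step 2: Compute squared deviations from the mean:
  (9 - 7.5)^2 = 2.25
  (6 - 7.5)^2 = 2.25
  (5 - 7.5)^2 = 6.25
  (6 - 7.5)^2 = 2.25
  (14 - 7.5)^2 = 42.25
  (5 - 7.5)^2 = 6.25
Step 3: Sum of squared deviations = 61.5
Step 4: Sample variance = 61.5 / 5 = 12.3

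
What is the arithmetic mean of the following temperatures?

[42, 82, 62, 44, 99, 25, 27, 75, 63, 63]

58.2

Step 1: Sum all values: 42 + 82 + 62 + 44 + 99 + 25 + 27 + 75 + 63 + 63 = 582
Step 2: Count the number of values: n = 10
Step 3: Mean = sum / n = 582 / 10 = 58.2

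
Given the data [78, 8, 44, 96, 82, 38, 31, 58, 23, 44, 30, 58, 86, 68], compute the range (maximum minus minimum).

88

Step 1: Identify the maximum value: max = 96
Step 2: Identify the minimum value: min = 8
Step 3: Range = max - min = 96 - 8 = 88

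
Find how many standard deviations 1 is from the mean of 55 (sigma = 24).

-2.25

Step 1: Recall the z-score formula: z = (x - mu) / sigma
Step 2: Substitute values: z = (1 - 55) / 24
Step 3: z = -54 / 24 = -2.25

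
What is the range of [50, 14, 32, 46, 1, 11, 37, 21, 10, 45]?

49

Step 1: Identify the maximum value: max = 50
Step 2: Identify the minimum value: min = 1
Step 3: Range = max - min = 50 - 1 = 49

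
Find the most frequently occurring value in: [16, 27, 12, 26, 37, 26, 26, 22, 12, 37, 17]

26

Step 1: Count the frequency of each value:
  12: appears 2 time(s)
  16: appears 1 time(s)
  17: appears 1 time(s)
  22: appears 1 time(s)
  26: appears 3 time(s)
  27: appears 1 time(s)
  37: appears 2 time(s)
Step 2: The value 26 appears most frequently (3 times).
Step 3: Mode = 26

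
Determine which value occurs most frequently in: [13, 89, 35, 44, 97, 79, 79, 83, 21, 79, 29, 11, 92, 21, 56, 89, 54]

79

Step 1: Count the frequency of each value:
  11: appears 1 time(s)
  13: appears 1 time(s)
  21: appears 2 time(s)
  29: appears 1 time(s)
  35: appears 1 time(s)
  44: appears 1 time(s)
  54: appears 1 time(s)
  56: appears 1 time(s)
  79: appears 3 time(s)
  83: appears 1 time(s)
  89: appears 2 time(s)
  92: appears 1 time(s)
  97: appears 1 time(s)
Step 2: The value 79 appears most frequently (3 times).
Step 3: Mode = 79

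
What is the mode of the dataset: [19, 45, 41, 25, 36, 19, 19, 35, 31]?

19

Step 1: Count the frequency of each value:
  19: appears 3 time(s)
  25: appears 1 time(s)
  31: appears 1 time(s)
  35: appears 1 time(s)
  36: appears 1 time(s)
  41: appears 1 time(s)
  45: appears 1 time(s)
Step 2: The value 19 appears most frequently (3 times).
Step 3: Mode = 19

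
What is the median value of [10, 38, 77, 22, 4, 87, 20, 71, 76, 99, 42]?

42

Step 1: Sort the data in ascending order: [4, 10, 20, 22, 38, 42, 71, 76, 77, 87, 99]
Step 2: The number of values is n = 11.
Step 3: Since n is odd, the median is the middle value at position 6: 42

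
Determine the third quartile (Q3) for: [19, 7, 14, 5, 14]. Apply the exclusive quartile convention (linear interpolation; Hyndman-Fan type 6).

16.5

Step 1: Sort the data: [5, 7, 14, 14, 19]
Step 2: n = 5
Step 3: Using the exclusive quartile method:
  Q1 = 6
  Q2 (median) = 14
  Q3 = 16.5
  IQR = Q3 - Q1 = 16.5 - 6 = 10.5
Step 4: Q3 = 16.5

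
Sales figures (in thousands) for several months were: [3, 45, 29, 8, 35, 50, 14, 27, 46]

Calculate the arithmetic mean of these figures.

28.5556

Step 1: Sum all values: 3 + 45 + 29 + 8 + 35 + 50 + 14 + 27 + 46 = 257
Step 2: Count the number of values: n = 9
Step 3: Mean = sum / n = 257 / 9 = 28.5556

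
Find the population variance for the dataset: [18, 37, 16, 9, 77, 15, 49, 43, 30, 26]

377

Step 1: Compute the mean: (18 + 37 + 16 + 9 + 77 + 15 + 49 + 43 + 30 + 26) / 10 = 32
Step 2: Compute squared deviations from the mean:
  (18 - 32)^2 = 196
  (37 - 32)^2 = 25
  (16 - 32)^2 = 256
  (9 - 32)^2 = 529
  (77 - 32)^2 = 2025
  (15 - 32)^2 = 289
  (49 - 32)^2 = 289
  (43 - 32)^2 = 121
  (30 - 32)^2 = 4
  (26 - 32)^2 = 36
Step 3: Sum of squared deviations = 3770
Step 4: Population variance = 3770 / 10 = 377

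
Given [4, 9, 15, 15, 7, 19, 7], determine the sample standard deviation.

5.4903

Step 1: Compute the mean: 10.8571
Step 2: Sum of squared deviations from the mean: 180.8571
Step 3: Sample variance = 180.8571 / 6 = 30.1429
Step 4: Standard deviation = sqrt(30.1429) = 5.4903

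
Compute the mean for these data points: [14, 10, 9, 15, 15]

12.6

Step 1: Sum all values: 14 + 10 + 9 + 15 + 15 = 63
Step 2: Count the number of values: n = 5
Step 3: Mean = sum / n = 63 / 5 = 12.6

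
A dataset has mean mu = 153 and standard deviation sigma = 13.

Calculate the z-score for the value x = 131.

-1.6923

Step 1: Recall the z-score formula: z = (x - mu) / sigma
Step 2: Substitute values: z = (131 - 153) / 13
Step 3: z = -22 / 13 = -1.6923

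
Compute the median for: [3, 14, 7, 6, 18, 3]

6.5

Step 1: Sort the data in ascending order: [3, 3, 6, 7, 14, 18]
Step 2: The number of values is n = 6.
Step 3: Since n is even, the median is the average of positions 3 and 4:
  Median = (6 + 7) / 2 = 6.5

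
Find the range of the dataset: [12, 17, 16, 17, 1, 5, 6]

16

Step 1: Identify the maximum value: max = 17
Step 2: Identify the minimum value: min = 1
Step 3: Range = max - min = 17 - 1 = 16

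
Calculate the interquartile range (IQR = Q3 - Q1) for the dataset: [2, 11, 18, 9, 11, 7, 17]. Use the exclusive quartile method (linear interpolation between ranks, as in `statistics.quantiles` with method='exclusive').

10

Step 1: Sort the data: [2, 7, 9, 11, 11, 17, 18]
Step 2: n = 7
Step 3: Using the exclusive quartile method:
  Q1 = 7
  Q2 (median) = 11
  Q3 = 17
  IQR = Q3 - Q1 = 17 - 7 = 10
Step 4: IQR = 10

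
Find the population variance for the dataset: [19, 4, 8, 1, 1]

45.04

Step 1: Compute the mean: (19 + 4 + 8 + 1 + 1) / 5 = 6.6
Step 2: Compute squared deviations from the mean:
  (19 - 6.6)^2 = 153.76
  (4 - 6.6)^2 = 6.76
  (8 - 6.6)^2 = 1.96
  (1 - 6.6)^2 = 31.36
  (1 - 6.6)^2 = 31.36
Step 3: Sum of squared deviations = 225.2
Step 4: Population variance = 225.2 / 5 = 45.04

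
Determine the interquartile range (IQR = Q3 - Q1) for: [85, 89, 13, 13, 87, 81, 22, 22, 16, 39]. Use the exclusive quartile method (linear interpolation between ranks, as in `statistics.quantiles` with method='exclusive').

70.25

Step 1: Sort the data: [13, 13, 16, 22, 22, 39, 81, 85, 87, 89]
Step 2: n = 10
Step 3: Using the exclusive quartile method:
  Q1 = 15.25
  Q2 (median) = 30.5
  Q3 = 85.5
  IQR = Q3 - Q1 = 85.5 - 15.25 = 70.25
Step 4: IQR = 70.25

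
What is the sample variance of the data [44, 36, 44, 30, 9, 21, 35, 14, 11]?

189.6111

Step 1: Compute the mean: (44 + 36 + 44 + 30 + 9 + 21 + 35 + 14 + 11) / 9 = 27.1111
Step 2: Compute squared deviations from the mean:
  (44 - 27.1111)^2 = 285.2346
  (36 - 27.1111)^2 = 79.0123
  (44 - 27.1111)^2 = 285.2346
  (30 - 27.1111)^2 = 8.3457
  (9 - 27.1111)^2 = 328.0123
  (21 - 27.1111)^2 = 37.3457
  (35 - 27.1111)^2 = 62.2346
  (14 - 27.1111)^2 = 171.9012
  (11 - 27.1111)^2 = 259.5679
Step 3: Sum of squared deviations = 1516.8889
Step 4: Sample variance = 1516.8889 / 8 = 189.6111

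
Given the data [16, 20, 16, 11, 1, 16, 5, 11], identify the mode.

16

Step 1: Count the frequency of each value:
  1: appears 1 time(s)
  5: appears 1 time(s)
  11: appears 2 time(s)
  16: appears 3 time(s)
  20: appears 1 time(s)
Step 2: The value 16 appears most frequently (3 times).
Step 3: Mode = 16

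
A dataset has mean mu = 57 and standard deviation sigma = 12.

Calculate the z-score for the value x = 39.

-1.5

Step 1: Recall the z-score formula: z = (x - mu) / sigma
Step 2: Substitute values: z = (39 - 57) / 12
Step 3: z = -18 / 12 = -1.5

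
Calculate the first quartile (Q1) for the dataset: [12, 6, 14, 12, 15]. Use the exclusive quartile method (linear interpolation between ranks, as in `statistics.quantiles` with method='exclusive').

9

Step 1: Sort the data: [6, 12, 12, 14, 15]
Step 2: n = 5
Step 3: Using the exclusive quartile method:
  Q1 = 9
  Q2 (median) = 12
  Q3 = 14.5
  IQR = Q3 - Q1 = 14.5 - 9 = 5.5
Step 4: Q1 = 9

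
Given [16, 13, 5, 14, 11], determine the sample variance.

17.7

Step 1: Compute the mean: (16 + 13 + 5 + 14 + 11) / 5 = 11.8
Step 2: Compute squared deviations from the mean:
  (16 - 11.8)^2 = 17.64
  (13 - 11.8)^2 = 1.44
  (5 - 11.8)^2 = 46.24
  (14 - 11.8)^2 = 4.84
  (11 - 11.8)^2 = 0.64
Step 3: Sum of squared deviations = 70.8
Step 4: Sample variance = 70.8 / 4 = 17.7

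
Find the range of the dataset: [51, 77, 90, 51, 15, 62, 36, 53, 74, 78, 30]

75

Step 1: Identify the maximum value: max = 90
Step 2: Identify the minimum value: min = 15
Step 3: Range = max - min = 90 - 15 = 75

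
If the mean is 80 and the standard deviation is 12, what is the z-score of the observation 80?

0

Step 1: Recall the z-score formula: z = (x - mu) / sigma
Step 2: Substitute values: z = (80 - 80) / 12
Step 3: z = 0 / 12 = 0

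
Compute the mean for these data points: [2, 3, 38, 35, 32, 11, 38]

22.7143

Step 1: Sum all values: 2 + 3 + 38 + 35 + 32 + 11 + 38 = 159
Step 2: Count the number of values: n = 7
Step 3: Mean = sum / n = 159 / 7 = 22.7143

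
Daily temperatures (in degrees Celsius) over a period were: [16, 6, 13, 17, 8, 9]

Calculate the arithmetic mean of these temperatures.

11.5

Step 1: Sum all values: 16 + 6 + 13 + 17 + 8 + 9 = 69
Step 2: Count the number of values: n = 6
Step 3: Mean = sum / n = 69 / 6 = 11.5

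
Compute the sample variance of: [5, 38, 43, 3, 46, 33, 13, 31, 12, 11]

267.1667

Step 1: Compute the mean: (5 + 38 + 43 + 3 + 46 + 33 + 13 + 31 + 12 + 11) / 10 = 23.5
Step 2: Compute squared deviations from the mean:
  (5 - 23.5)^2 = 342.25
  (38 - 23.5)^2 = 210.25
  (43 - 23.5)^2 = 380.25
  (3 - 23.5)^2 = 420.25
  (46 - 23.5)^2 = 506.25
  (33 - 23.5)^2 = 90.25
  (13 - 23.5)^2 = 110.25
  (31 - 23.5)^2 = 56.25
  (12 - 23.5)^2 = 132.25
  (11 - 23.5)^2 = 156.25
Step 3: Sum of squared deviations = 2404.5
Step 4: Sample variance = 2404.5 / 9 = 267.1667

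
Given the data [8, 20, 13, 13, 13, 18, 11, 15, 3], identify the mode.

13

Step 1: Count the frequency of each value:
  3: appears 1 time(s)
  8: appears 1 time(s)
  11: appears 1 time(s)
  13: appears 3 time(s)
  15: appears 1 time(s)
  18: appears 1 time(s)
  20: appears 1 time(s)
Step 2: The value 13 appears most frequently (3 times).
Step 3: Mode = 13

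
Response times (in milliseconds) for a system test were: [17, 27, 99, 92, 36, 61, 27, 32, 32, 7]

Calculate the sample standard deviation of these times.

30.9767

Step 1: Compute the mean: 43
Step 2: Sum of squared deviations from the mean: 8636
Step 3: Sample variance = 8636 / 9 = 959.5556
Step 4: Standard deviation = sqrt(959.5556) = 30.9767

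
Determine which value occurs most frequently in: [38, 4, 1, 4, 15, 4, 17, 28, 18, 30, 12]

4

Step 1: Count the frequency of each value:
  1: appears 1 time(s)
  4: appears 3 time(s)
  12: appears 1 time(s)
  15: appears 1 time(s)
  17: appears 1 time(s)
  18: appears 1 time(s)
  28: appears 1 time(s)
  30: appears 1 time(s)
  38: appears 1 time(s)
Step 2: The value 4 appears most frequently (3 times).
Step 3: Mode = 4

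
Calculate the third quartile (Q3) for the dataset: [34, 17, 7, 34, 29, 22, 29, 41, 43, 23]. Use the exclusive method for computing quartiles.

35.75

Step 1: Sort the data: [7, 17, 22, 23, 29, 29, 34, 34, 41, 43]
Step 2: n = 10
Step 3: Using the exclusive quartile method:
  Q1 = 20.75
  Q2 (median) = 29
  Q3 = 35.75
  IQR = Q3 - Q1 = 35.75 - 20.75 = 15
Step 4: Q3 = 35.75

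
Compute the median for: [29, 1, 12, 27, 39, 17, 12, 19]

18

Step 1: Sort the data in ascending order: [1, 12, 12, 17, 19, 27, 29, 39]
Step 2: The number of values is n = 8.
Step 3: Since n is even, the median is the average of positions 4 and 5:
  Median = (17 + 19) / 2 = 18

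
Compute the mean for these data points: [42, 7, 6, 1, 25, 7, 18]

15.1429

Step 1: Sum all values: 42 + 7 + 6 + 1 + 25 + 7 + 18 = 106
Step 2: Count the number of values: n = 7
Step 3: Mean = sum / n = 106 / 7 = 15.1429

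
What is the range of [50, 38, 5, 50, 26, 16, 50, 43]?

45

Step 1: Identify the maximum value: max = 50
Step 2: Identify the minimum value: min = 5
Step 3: Range = max - min = 50 - 5 = 45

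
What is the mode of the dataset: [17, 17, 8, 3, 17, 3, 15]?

17

Step 1: Count the frequency of each value:
  3: appears 2 time(s)
  8: appears 1 time(s)
  15: appears 1 time(s)
  17: appears 3 time(s)
Step 2: The value 17 appears most frequently (3 times).
Step 3: Mode = 17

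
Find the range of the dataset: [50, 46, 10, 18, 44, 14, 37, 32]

40

Step 1: Identify the maximum value: max = 50
Step 2: Identify the minimum value: min = 10
Step 3: Range = max - min = 50 - 10 = 40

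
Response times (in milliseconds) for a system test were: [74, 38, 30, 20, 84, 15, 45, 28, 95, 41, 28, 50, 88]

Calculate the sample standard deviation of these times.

27.2778

Step 1: Compute the mean: 48.9231
Step 2: Sum of squared deviations from the mean: 8928.9231
Step 3: Sample variance = 8928.9231 / 12 = 744.0769
Step 4: Standard deviation = sqrt(744.0769) = 27.2778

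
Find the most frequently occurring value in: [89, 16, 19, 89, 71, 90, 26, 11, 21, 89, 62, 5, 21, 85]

89

Step 1: Count the frequency of each value:
  5: appears 1 time(s)
  11: appears 1 time(s)
  16: appears 1 time(s)
  19: appears 1 time(s)
  21: appears 2 time(s)
  26: appears 1 time(s)
  62: appears 1 time(s)
  71: appears 1 time(s)
  85: appears 1 time(s)
  89: appears 3 time(s)
  90: appears 1 time(s)
Step 2: The value 89 appears most frequently (3 times).
Step 3: Mode = 89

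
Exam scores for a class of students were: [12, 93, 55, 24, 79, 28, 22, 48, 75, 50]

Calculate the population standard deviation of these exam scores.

25.9083

Step 1: Compute the mean: 48.6
Step 2: Sum of squared deviations from the mean: 6712.4
Step 3: Population variance = 6712.4 / 10 = 671.24
Step 4: Standard deviation = sqrt(671.24) = 25.9083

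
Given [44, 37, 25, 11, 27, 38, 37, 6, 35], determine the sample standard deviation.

12.9561

Step 1: Compute the mean: 28.8889
Step 2: Sum of squared deviations from the mean: 1342.8889
Step 3: Sample variance = 1342.8889 / 8 = 167.8611
Step 4: Standard deviation = sqrt(167.8611) = 12.9561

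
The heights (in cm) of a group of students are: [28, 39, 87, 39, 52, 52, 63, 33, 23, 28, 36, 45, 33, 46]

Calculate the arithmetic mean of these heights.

43.1429

Step 1: Sum all values: 28 + 39 + 87 + 39 + 52 + 52 + 63 + 33 + 23 + 28 + 36 + 45 + 33 + 46 = 604
Step 2: Count the number of values: n = 14
Step 3: Mean = sum / n = 604 / 14 = 43.1429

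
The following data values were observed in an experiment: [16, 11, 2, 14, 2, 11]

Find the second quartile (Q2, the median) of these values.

11

Step 1: Sort the data: [2, 2, 11, 11, 14, 16]
Step 2: n = 6
Step 3: Q2 is the median. Since n is even, it is the average of the values at positions 3 and 4:
  Q2 = (11 + 11) / 2 = 11
Step 4: Q2 = 11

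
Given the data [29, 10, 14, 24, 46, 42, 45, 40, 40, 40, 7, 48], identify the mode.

40

Step 1: Count the frequency of each value:
  7: appears 1 time(s)
  10: appears 1 time(s)
  14: appears 1 time(s)
  24: appears 1 time(s)
  29: appears 1 time(s)
  40: appears 3 time(s)
  42: appears 1 time(s)
  45: appears 1 time(s)
  46: appears 1 time(s)
  48: appears 1 time(s)
Step 2: The value 40 appears most frequently (3 times).
Step 3: Mode = 40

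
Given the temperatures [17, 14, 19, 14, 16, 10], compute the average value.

15

Step 1: Sum all values: 17 + 14 + 19 + 14 + 16 + 10 = 90
Step 2: Count the number of values: n = 6
Step 3: Mean = sum / n = 90 / 6 = 15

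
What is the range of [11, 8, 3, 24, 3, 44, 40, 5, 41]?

41

Step 1: Identify the maximum value: max = 44
Step 2: Identify the minimum value: min = 3
Step 3: Range = max - min = 44 - 3 = 41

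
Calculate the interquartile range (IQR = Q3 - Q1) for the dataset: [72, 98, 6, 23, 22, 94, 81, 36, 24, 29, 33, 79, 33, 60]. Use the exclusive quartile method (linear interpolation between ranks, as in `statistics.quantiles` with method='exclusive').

55.75

Step 1: Sort the data: [6, 22, 23, 24, 29, 33, 33, 36, 60, 72, 79, 81, 94, 98]
Step 2: n = 14
Step 3: Using the exclusive quartile method:
  Q1 = 23.75
  Q2 (median) = 34.5
  Q3 = 79.5
  IQR = Q3 - Q1 = 79.5 - 23.75 = 55.75
Step 4: IQR = 55.75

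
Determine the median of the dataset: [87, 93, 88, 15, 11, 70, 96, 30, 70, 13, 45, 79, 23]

70

Step 1: Sort the data in ascending order: [11, 13, 15, 23, 30, 45, 70, 70, 79, 87, 88, 93, 96]
Step 2: The number of values is n = 13.
Step 3: Since n is odd, the median is the middle value at position 7: 70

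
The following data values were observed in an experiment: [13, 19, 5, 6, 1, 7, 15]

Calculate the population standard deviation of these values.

5.9005

Step 1: Compute the mean: 9.4286
Step 2: Sum of squared deviations from the mean: 243.7143
Step 3: Population variance = 243.7143 / 7 = 34.8163
Step 4: Standard deviation = sqrt(34.8163) = 5.9005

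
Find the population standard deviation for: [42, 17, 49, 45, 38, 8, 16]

15.3037

Step 1: Compute the mean: 30.7143
Step 2: Sum of squared deviations from the mean: 1639.4286
Step 3: Population variance = 1639.4286 / 7 = 234.2041
Step 4: Standard deviation = sqrt(234.2041) = 15.3037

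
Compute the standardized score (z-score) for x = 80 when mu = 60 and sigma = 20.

1

Step 1: Recall the z-score formula: z = (x - mu) / sigma
Step 2: Substitute values: z = (80 - 60) / 20
Step 3: z = 20 / 20 = 1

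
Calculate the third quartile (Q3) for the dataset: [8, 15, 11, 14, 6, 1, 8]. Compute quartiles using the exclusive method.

14

Step 1: Sort the data: [1, 6, 8, 8, 11, 14, 15]
Step 2: n = 7
Step 3: Using the exclusive quartile method:
  Q1 = 6
  Q2 (median) = 8
  Q3 = 14
  IQR = Q3 - Q1 = 14 - 6 = 8
Step 4: Q3 = 14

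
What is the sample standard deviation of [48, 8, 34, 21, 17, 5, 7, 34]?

15.5816

Step 1: Compute the mean: 21.75
Step 2: Sum of squared deviations from the mean: 1699.5
Step 3: Sample variance = 1699.5 / 7 = 242.7857
Step 4: Standard deviation = sqrt(242.7857) = 15.5816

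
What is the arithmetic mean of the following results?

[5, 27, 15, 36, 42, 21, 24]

24.2857

Step 1: Sum all values: 5 + 27 + 15 + 36 + 42 + 21 + 24 = 170
Step 2: Count the number of values: n = 7
Step 3: Mean = sum / n = 170 / 7 = 24.2857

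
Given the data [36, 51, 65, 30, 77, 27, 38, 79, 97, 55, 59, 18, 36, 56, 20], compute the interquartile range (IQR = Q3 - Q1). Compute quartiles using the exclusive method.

35

Step 1: Sort the data: [18, 20, 27, 30, 36, 36, 38, 51, 55, 56, 59, 65, 77, 79, 97]
Step 2: n = 15
Step 3: Using the exclusive quartile method:
  Q1 = 30
  Q2 (median) = 51
  Q3 = 65
  IQR = Q3 - Q1 = 65 - 30 = 35
Step 4: IQR = 35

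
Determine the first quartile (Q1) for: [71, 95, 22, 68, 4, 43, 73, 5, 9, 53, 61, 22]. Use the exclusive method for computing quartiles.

12.25

Step 1: Sort the data: [4, 5, 9, 22, 22, 43, 53, 61, 68, 71, 73, 95]
Step 2: n = 12
Step 3: Using the exclusive quartile method:
  Q1 = 12.25
  Q2 (median) = 48
  Q3 = 70.25
  IQR = Q3 - Q1 = 70.25 - 12.25 = 58
Step 4: Q1 = 12.25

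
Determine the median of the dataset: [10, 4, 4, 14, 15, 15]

12

Step 1: Sort the data in ascending order: [4, 4, 10, 14, 15, 15]
Step 2: The number of values is n = 6.
Step 3: Since n is even, the median is the average of positions 3 and 4:
  Median = (10 + 14) / 2 = 12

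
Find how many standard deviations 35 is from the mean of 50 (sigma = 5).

-3

Step 1: Recall the z-score formula: z = (x - mu) / sigma
Step 2: Substitute values: z = (35 - 50) / 5
Step 3: z = -15 / 5 = -3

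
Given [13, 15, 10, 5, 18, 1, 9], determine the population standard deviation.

5.4097

Step 1: Compute the mean: 10.1429
Step 2: Sum of squared deviations from the mean: 204.8571
Step 3: Population variance = 204.8571 / 7 = 29.2653
Step 4: Standard deviation = sqrt(29.2653) = 5.4097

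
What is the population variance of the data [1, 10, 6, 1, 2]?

12.4

Step 1: Compute the mean: (1 + 10 + 6 + 1 + 2) / 5 = 4
Step 2: Compute squared deviations from the mean:
  (1 - 4)^2 = 9
  (10 - 4)^2 = 36
  (6 - 4)^2 = 4
  (1 - 4)^2 = 9
  (2 - 4)^2 = 4
Step 3: Sum of squared deviations = 62
Step 4: Population variance = 62 / 5 = 12.4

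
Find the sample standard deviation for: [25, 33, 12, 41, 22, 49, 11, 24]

13.282

Step 1: Compute the mean: 27.125
Step 2: Sum of squared deviations from the mean: 1234.875
Step 3: Sample variance = 1234.875 / 7 = 176.4107
Step 4: Standard deviation = sqrt(176.4107) = 13.282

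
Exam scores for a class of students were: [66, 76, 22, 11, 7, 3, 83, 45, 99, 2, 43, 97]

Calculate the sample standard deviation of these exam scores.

37.1675

Step 1: Compute the mean: 46.1667
Step 2: Sum of squared deviations from the mean: 15195.6667
Step 3: Sample variance = 15195.6667 / 11 = 1381.4242
Step 4: Standard deviation = sqrt(1381.4242) = 37.1675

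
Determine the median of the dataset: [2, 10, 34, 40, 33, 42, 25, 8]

29

Step 1: Sort the data in ascending order: [2, 8, 10, 25, 33, 34, 40, 42]
Step 2: The number of values is n = 8.
Step 3: Since n is even, the median is the average of positions 4 and 5:
  Median = (25 + 33) / 2 = 29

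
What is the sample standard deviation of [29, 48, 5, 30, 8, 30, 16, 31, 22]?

13.2571

Step 1: Compute the mean: 24.3333
Step 2: Sum of squared deviations from the mean: 1406
Step 3: Sample variance = 1406 / 8 = 175.75
Step 4: Standard deviation = sqrt(175.75) = 13.2571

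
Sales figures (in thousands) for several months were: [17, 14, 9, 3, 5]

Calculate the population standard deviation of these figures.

5.2764

Step 1: Compute the mean: 9.6
Step 2: Sum of squared deviations from the mean: 139.2
Step 3: Population variance = 139.2 / 5 = 27.84
Step 4: Standard deviation = sqrt(27.84) = 5.2764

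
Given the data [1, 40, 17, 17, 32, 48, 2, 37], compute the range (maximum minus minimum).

47

Step 1: Identify the maximum value: max = 48
Step 2: Identify the minimum value: min = 1
Step 3: Range = max - min = 48 - 1 = 47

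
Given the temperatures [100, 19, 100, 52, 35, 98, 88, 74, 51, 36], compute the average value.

65.3

Step 1: Sum all values: 100 + 19 + 100 + 52 + 35 + 98 + 88 + 74 + 51 + 36 = 653
Step 2: Count the number of values: n = 10
Step 3: Mean = sum / n = 653 / 10 = 65.3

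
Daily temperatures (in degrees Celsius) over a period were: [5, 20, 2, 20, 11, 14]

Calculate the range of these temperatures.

18

Step 1: Identify the maximum value: max = 20
Step 2: Identify the minimum value: min = 2
Step 3: Range = max - min = 20 - 2 = 18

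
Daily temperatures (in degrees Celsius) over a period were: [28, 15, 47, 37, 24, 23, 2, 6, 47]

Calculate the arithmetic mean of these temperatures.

25.4444

Step 1: Sum all values: 28 + 15 + 47 + 37 + 24 + 23 + 2 + 6 + 47 = 229
Step 2: Count the number of values: n = 9
Step 3: Mean = sum / n = 229 / 9 = 25.4444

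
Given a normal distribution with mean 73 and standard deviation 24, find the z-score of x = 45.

-1.1667

Step 1: Recall the z-score formula: z = (x - mu) / sigma
Step 2: Substitute values: z = (45 - 73) / 24
Step 3: z = -28 / 24 = -1.1667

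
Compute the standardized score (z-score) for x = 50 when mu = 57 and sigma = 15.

-0.4667

Step 1: Recall the z-score formula: z = (x - mu) / sigma
Step 2: Substitute values: z = (50 - 57) / 15
Step 3: z = -7 / 15 = -0.4667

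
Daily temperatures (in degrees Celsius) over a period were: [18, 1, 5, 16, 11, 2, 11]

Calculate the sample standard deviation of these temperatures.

6.669

Step 1: Compute the mean: 9.1429
Step 2: Sum of squared deviations from the mean: 266.8571
Step 3: Sample variance = 266.8571 / 6 = 44.4762
Step 4: Standard deviation = sqrt(44.4762) = 6.669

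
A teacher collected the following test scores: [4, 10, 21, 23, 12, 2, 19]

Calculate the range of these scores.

21

Step 1: Identify the maximum value: max = 23
Step 2: Identify the minimum value: min = 2
Step 3: Range = max - min = 23 - 2 = 21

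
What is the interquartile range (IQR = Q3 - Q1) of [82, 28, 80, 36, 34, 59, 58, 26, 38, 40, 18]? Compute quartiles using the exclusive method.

31

Step 1: Sort the data: [18, 26, 28, 34, 36, 38, 40, 58, 59, 80, 82]
Step 2: n = 11
Step 3: Using the exclusive quartile method:
  Q1 = 28
  Q2 (median) = 38
  Q3 = 59
  IQR = Q3 - Q1 = 59 - 28 = 31
Step 4: IQR = 31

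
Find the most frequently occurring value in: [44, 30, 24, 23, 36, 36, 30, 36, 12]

36

Step 1: Count the frequency of each value:
  12: appears 1 time(s)
  23: appears 1 time(s)
  24: appears 1 time(s)
  30: appears 2 time(s)
  36: appears 3 time(s)
  44: appears 1 time(s)
Step 2: The value 36 appears most frequently (3 times).
Step 3: Mode = 36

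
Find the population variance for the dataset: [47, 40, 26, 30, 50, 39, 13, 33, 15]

150.0247

Step 1: Compute the mean: (47 + 40 + 26 + 30 + 50 + 39 + 13 + 33 + 15) / 9 = 32.5556
Step 2: Compute squared deviations from the mean:
  (47 - 32.5556)^2 = 208.642
  (40 - 32.5556)^2 = 55.4198
  (26 - 32.5556)^2 = 42.9753
  (30 - 32.5556)^2 = 6.5309
  (50 - 32.5556)^2 = 304.3086
  (39 - 32.5556)^2 = 41.5309
  (13 - 32.5556)^2 = 382.4198
  (33 - 32.5556)^2 = 0.1975
  (15 - 32.5556)^2 = 308.1975
Step 3: Sum of squared deviations = 1350.2222
Step 4: Population variance = 1350.2222 / 9 = 150.0247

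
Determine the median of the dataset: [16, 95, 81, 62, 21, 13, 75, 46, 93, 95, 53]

62

Step 1: Sort the data in ascending order: [13, 16, 21, 46, 53, 62, 75, 81, 93, 95, 95]
Step 2: The number of values is n = 11.
Step 3: Since n is odd, the median is the middle value at position 6: 62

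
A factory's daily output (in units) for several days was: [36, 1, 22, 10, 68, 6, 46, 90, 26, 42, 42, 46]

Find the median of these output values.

39

Step 1: Sort the data in ascending order: [1, 6, 10, 22, 26, 36, 42, 42, 46, 46, 68, 90]
Step 2: The number of values is n = 12.
Step 3: Since n is even, the median is the average of positions 6 and 7:
  Median = (36 + 42) / 2 = 39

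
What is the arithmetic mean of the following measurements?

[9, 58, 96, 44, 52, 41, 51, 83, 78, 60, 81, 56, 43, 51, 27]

55.3333

Step 1: Sum all values: 9 + 58 + 96 + 44 + 52 + 41 + 51 + 83 + 78 + 60 + 81 + 56 + 43 + 51 + 27 = 830
Step 2: Count the number of values: n = 15
Step 3: Mean = sum / n = 830 / 15 = 55.3333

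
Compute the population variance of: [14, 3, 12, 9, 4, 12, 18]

24.7755

Step 1: Compute the mean: (14 + 3 + 12 + 9 + 4 + 12 + 18) / 7 = 10.2857
Step 2: Compute squared deviations from the mean:
  (14 - 10.2857)^2 = 13.7959
  (3 - 10.2857)^2 = 53.0816
  (12 - 10.2857)^2 = 2.9388
  (9 - 10.2857)^2 = 1.6531
  (4 - 10.2857)^2 = 39.5102
  (12 - 10.2857)^2 = 2.9388
  (18 - 10.2857)^2 = 59.5102
Step 3: Sum of squared deviations = 173.4286
Step 4: Population variance = 173.4286 / 7 = 24.7755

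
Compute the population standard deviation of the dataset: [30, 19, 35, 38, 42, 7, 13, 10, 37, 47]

13.644

Step 1: Compute the mean: 27.8
Step 2: Sum of squared deviations from the mean: 1861.6
Step 3: Population variance = 1861.6 / 10 = 186.16
Step 4: Standard deviation = sqrt(186.16) = 13.644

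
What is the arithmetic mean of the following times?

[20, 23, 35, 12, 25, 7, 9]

18.7143

Step 1: Sum all values: 20 + 23 + 35 + 12 + 25 + 7 + 9 = 131
Step 2: Count the number of values: n = 7
Step 3: Mean = sum / n = 131 / 7 = 18.7143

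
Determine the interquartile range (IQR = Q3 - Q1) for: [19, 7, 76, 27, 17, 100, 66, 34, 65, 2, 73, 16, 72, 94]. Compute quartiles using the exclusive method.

57

Step 1: Sort the data: [2, 7, 16, 17, 19, 27, 34, 65, 66, 72, 73, 76, 94, 100]
Step 2: n = 14
Step 3: Using the exclusive quartile method:
  Q1 = 16.75
  Q2 (median) = 49.5
  Q3 = 73.75
  IQR = Q3 - Q1 = 73.75 - 16.75 = 57
Step 4: IQR = 57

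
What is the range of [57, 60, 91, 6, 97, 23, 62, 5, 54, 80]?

92

Step 1: Identify the maximum value: max = 97
Step 2: Identify the minimum value: min = 5
Step 3: Range = max - min = 97 - 5 = 92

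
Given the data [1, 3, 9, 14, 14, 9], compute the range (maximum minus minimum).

13

Step 1: Identify the maximum value: max = 14
Step 2: Identify the minimum value: min = 1
Step 3: Range = max - min = 14 - 1 = 13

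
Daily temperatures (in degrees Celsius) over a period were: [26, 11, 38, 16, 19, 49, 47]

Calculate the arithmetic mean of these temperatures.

29.4286

Step 1: Sum all values: 26 + 11 + 38 + 16 + 19 + 49 + 47 = 206
Step 2: Count the number of values: n = 7
Step 3: Mean = sum / n = 206 / 7 = 29.4286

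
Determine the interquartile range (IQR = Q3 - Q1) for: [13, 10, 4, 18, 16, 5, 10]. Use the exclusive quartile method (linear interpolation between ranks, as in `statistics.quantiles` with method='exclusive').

11

Step 1: Sort the data: [4, 5, 10, 10, 13, 16, 18]
Step 2: n = 7
Step 3: Using the exclusive quartile method:
  Q1 = 5
  Q2 (median) = 10
  Q3 = 16
  IQR = Q3 - Q1 = 16 - 5 = 11
Step 4: IQR = 11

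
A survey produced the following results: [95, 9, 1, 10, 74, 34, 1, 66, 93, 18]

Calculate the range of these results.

94

Step 1: Identify the maximum value: max = 95
Step 2: Identify the minimum value: min = 1
Step 3: Range = max - min = 95 - 1 = 94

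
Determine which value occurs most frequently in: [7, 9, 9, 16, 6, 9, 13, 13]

9

Step 1: Count the frequency of each value:
  6: appears 1 time(s)
  7: appears 1 time(s)
  9: appears 3 time(s)
  13: appears 2 time(s)
  16: appears 1 time(s)
Step 2: The value 9 appears most frequently (3 times).
Step 3: Mode = 9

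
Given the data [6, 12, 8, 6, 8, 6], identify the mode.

6

Step 1: Count the frequency of each value:
  6: appears 3 time(s)
  8: appears 2 time(s)
  12: appears 1 time(s)
Step 2: The value 6 appears most frequently (3 times).
Step 3: Mode = 6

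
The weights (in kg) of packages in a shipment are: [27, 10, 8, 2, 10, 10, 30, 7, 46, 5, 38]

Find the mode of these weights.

10

Step 1: Count the frequency of each value:
  2: appears 1 time(s)
  5: appears 1 time(s)
  7: appears 1 time(s)
  8: appears 1 time(s)
  10: appears 3 time(s)
  27: appears 1 time(s)
  30: appears 1 time(s)
  38: appears 1 time(s)
  46: appears 1 time(s)
Step 2: The value 10 appears most frequently (3 times).
Step 3: Mode = 10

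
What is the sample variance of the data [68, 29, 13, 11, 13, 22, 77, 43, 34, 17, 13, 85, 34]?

664.5641

Step 1: Compute the mean: (68 + 29 + 13 + 11 + 13 + 22 + 77 + 43 + 34 + 17 + 13 + 85 + 34) / 13 = 35.3077
Step 2: Compute squared deviations from the mean:
  (68 - 35.3077)^2 = 1068.787
  (29 - 35.3077)^2 = 39.787
  (13 - 35.3077)^2 = 497.6331
  (11 - 35.3077)^2 = 590.8639
  (13 - 35.3077)^2 = 497.6331
  (22 - 35.3077)^2 = 177.0947
  (77 - 35.3077)^2 = 1738.2485
  (43 - 35.3077)^2 = 59.1716
  (34 - 35.3077)^2 = 1.7101
  (17 - 35.3077)^2 = 335.1716
  (13 - 35.3077)^2 = 497.6331
  (85 - 35.3077)^2 = 2469.3254
  (34 - 35.3077)^2 = 1.7101
Step 3: Sum of squared deviations = 7974.7692
Step 4: Sample variance = 7974.7692 / 12 = 664.5641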